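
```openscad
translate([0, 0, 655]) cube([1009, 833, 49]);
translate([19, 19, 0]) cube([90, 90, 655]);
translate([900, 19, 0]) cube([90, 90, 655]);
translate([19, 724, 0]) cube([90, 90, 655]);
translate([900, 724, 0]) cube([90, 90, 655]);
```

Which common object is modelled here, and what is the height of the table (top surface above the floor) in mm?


A table. The table height is 704 mm.

A 1009×833×49 slab sits at z = 655 on four 90 mm square posts — a table. The top surface is at 655 + 49 = 704 mm.


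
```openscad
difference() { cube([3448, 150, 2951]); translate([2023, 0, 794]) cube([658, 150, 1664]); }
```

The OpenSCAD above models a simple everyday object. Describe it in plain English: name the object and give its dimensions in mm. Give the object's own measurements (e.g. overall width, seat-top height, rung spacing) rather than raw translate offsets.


A wall 3448 mm long (x), 150 mm thick (y), 2951 mm tall, with a rectangular window opening cut through it. The opening is 658 mm wide and 1664 mm tall; its sill is at z = 794 mm and its near (−x) edge is 2023 mm from the wall's −x end. The opening passes through the full wall thickness.


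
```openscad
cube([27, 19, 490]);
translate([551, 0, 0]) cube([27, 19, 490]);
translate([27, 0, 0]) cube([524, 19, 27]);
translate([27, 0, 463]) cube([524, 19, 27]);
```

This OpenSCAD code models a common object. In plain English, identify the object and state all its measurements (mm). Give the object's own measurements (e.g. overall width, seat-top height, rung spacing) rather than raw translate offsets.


A rectangular picture frame lying in the x–z plane (depth along y). The opening is 524 mm wide (x) by 436 mm tall (z), surrounded by a border 27 mm wide on all four sides. The frame is 19 mm deep and is made of two full-height vertical stiles with two horizontal rails fitted between them.


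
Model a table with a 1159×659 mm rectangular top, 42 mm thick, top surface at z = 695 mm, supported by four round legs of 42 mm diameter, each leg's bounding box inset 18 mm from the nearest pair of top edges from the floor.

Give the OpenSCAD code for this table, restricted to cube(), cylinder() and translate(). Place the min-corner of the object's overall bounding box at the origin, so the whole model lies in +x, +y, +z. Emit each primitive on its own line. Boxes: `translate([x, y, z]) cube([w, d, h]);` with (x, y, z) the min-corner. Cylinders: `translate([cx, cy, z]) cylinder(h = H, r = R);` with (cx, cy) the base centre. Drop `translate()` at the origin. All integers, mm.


translate([0, 0, 653]) cube([1159, 659, 42]);
translate([39, 39, 0]) cylinder(h = 653, r = 21);
translate([1120, 39, 0]) cylinder(h = 653, r = 21);
translate([39, 620, 0]) cylinder(h = 653, r = 21);
translate([1120, 620, 0]) cylinder(h = 653, r = 21);


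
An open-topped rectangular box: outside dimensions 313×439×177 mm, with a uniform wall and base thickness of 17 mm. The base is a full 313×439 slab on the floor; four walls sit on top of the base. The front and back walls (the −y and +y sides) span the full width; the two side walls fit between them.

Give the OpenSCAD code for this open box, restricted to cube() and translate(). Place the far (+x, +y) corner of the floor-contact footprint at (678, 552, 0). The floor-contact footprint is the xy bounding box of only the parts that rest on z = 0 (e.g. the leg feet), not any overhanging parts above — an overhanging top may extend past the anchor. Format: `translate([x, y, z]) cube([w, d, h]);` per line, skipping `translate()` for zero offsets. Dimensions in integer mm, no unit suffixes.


translate([365, 113, 0]) cube([313, 439, 17]);
translate([365, 113, 17]) cube([313, 17, 160]);
translate([365, 535, 17]) cube([313, 17, 160]);
translate([365, 130, 17]) cube([17, 405, 160]);
translate([661, 130, 17]) cube([17, 405, 160]);


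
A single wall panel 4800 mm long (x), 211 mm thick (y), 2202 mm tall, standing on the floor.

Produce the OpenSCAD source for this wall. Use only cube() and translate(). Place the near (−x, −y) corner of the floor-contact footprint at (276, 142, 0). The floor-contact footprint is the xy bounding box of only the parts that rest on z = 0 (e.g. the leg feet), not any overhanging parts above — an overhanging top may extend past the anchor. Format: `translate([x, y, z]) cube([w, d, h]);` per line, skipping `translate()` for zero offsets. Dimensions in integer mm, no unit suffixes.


translate([276, 142, 0]) cube([4800, 211, 2202]);


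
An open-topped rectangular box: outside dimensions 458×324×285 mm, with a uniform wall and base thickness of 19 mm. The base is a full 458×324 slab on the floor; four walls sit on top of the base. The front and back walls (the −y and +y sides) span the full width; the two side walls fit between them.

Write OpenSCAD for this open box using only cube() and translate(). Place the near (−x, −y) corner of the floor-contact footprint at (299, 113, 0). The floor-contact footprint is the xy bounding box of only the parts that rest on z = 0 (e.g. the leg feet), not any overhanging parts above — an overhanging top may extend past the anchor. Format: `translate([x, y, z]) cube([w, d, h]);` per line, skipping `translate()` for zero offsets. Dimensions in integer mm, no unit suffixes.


translate([299, 113, 0]) cube([458, 324, 19]);
translate([299, 113, 19]) cube([458, 19, 266]);
translate([299, 418, 19]) cube([458, 19, 266]);
translate([299, 132, 19]) cube([19, 286, 266]);
translate([738, 132, 19]) cube([19, 286, 266]);


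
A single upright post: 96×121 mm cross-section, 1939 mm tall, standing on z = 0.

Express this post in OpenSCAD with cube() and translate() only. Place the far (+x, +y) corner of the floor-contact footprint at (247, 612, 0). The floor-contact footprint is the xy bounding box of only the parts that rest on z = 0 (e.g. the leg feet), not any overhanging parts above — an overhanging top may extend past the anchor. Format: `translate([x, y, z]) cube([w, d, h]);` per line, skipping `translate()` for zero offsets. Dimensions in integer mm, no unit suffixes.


translate([151, 491, 0]) cube([96, 121, 1939]);


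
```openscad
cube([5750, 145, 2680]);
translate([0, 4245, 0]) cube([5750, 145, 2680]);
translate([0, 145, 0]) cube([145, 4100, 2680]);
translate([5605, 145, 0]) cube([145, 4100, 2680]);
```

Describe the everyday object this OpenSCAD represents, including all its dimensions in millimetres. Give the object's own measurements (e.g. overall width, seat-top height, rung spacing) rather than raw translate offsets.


The wall frame of a small rectangular building: four walls, each 2680 mm tall and 145 mm thick, enclosing a footprint 5750 mm (x) by 4390 mm (y) outside-to-outside, with no floor or roof. The front and back walls (the −y and +y sides) span the full width; the two side walls fit between them.


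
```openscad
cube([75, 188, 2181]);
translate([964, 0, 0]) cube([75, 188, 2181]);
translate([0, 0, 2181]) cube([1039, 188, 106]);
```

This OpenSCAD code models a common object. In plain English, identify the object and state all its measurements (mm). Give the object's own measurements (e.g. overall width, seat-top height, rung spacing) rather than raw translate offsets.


A door frame. The clear opening is 889 mm wide and 2181 mm high. Two 75 mm wide jambs, 188 mm deep, stand either side of the opening from the floor to the top of the opening. A 106 mm thick head sits across the top of both jambs, spanning the full outside width of the frame.


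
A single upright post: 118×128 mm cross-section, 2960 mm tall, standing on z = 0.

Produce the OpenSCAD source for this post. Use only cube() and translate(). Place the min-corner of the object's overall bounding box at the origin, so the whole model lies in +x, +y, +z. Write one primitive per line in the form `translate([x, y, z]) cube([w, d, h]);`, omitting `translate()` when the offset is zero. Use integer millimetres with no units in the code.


cube([118, 128, 2960]);


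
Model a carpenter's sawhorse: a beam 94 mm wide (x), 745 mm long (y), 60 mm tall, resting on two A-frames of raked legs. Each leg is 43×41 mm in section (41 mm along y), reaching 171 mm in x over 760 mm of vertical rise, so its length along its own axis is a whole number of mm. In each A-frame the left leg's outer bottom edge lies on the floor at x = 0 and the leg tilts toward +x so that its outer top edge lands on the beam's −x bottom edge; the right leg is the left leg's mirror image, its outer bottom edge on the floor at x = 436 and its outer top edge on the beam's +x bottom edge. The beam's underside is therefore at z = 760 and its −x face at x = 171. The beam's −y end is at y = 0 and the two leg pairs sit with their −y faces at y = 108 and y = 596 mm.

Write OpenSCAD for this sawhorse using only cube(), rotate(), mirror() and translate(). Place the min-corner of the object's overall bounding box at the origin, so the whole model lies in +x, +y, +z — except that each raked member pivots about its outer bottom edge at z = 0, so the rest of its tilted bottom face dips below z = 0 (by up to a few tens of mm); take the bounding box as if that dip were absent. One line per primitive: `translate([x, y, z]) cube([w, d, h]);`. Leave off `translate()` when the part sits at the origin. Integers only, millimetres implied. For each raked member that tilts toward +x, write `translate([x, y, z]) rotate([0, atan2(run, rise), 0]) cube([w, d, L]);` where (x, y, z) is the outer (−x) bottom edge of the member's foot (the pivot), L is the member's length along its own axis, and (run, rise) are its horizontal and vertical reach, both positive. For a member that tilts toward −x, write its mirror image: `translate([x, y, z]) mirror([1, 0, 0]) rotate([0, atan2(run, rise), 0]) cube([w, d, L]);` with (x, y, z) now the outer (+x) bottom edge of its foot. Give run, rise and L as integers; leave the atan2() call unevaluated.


translate([171, 0, 760]) cube([94, 745, 60]);
translate([0, 108, 0]) rotate([0, atan2(171, 760), 0]) cube([43, 41, 779]);
translate([436, 108, 0]) mirror([1, 0, 0]) rotate([0, atan2(171, 760), 0]) cube([43, 41, 779]);
translate([0, 596, 0]) rotate([0, atan2(171, 760), 0]) cube([43, 41, 779]);
translate([436, 596, 0]) mirror([1, 0, 0]) rotate([0, atan2(171, 760), 0]) cube([43, 41, 779]);


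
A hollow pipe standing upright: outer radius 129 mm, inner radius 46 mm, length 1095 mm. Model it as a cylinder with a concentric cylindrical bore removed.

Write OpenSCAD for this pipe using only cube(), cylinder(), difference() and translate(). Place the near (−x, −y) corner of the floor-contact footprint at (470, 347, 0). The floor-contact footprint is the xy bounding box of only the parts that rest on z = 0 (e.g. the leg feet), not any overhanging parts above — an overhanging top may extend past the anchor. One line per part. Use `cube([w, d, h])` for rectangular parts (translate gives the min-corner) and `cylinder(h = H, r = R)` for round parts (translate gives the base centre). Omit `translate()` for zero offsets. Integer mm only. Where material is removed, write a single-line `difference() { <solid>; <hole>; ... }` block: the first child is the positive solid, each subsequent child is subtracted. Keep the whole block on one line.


difference() { translate([599, 476, 0]) cylinder(h = 1095, r = 129); translate([599, 476, 0]) cylinder(h = 1095, r = 46); }


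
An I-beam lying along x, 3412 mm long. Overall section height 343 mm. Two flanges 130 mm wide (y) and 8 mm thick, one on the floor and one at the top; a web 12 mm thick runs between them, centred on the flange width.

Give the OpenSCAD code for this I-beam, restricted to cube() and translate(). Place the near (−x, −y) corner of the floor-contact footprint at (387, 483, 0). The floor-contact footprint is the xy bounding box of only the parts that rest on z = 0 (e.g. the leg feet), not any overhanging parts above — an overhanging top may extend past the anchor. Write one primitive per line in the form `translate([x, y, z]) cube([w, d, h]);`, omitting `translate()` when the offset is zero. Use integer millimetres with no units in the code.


translate([387, 483, 0]) cube([3412, 130, 8]);
translate([387, 542, 8]) cube([3412, 12, 327]);
translate([387, 483, 335]) cube([3412, 130, 8]);


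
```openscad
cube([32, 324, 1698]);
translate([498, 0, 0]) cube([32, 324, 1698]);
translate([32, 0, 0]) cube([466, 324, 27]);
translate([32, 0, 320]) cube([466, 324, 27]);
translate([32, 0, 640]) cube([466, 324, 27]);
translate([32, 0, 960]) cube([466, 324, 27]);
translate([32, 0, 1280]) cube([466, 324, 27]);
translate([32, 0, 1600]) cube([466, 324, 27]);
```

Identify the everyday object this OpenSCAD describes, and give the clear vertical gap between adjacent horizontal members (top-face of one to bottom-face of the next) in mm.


A bookshelf. The clear shelf gap is 293 mm.

Two tall side panels with 6 horizontal boards between them — a bookshelf. The first two shelf undersides are at z = 0 and z = 320; with shelf thickness 27, the clear gap is 320 − 0 − 27 = 293 mm.


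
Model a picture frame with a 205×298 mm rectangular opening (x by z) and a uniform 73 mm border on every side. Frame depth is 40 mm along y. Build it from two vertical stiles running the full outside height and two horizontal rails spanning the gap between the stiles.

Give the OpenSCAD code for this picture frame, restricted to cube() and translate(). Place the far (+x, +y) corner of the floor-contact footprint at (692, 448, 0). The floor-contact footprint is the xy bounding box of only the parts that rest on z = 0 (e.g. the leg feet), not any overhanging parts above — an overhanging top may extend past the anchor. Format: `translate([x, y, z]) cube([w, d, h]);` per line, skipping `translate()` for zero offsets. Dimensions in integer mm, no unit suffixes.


translate([341, 408, 0]) cube([73, 40, 444]);
translate([619, 408, 0]) cube([73, 40, 444]);
translate([414, 408, 0]) cube([205, 40, 73]);
translate([414, 408, 371]) cube([205, 40, 73]);


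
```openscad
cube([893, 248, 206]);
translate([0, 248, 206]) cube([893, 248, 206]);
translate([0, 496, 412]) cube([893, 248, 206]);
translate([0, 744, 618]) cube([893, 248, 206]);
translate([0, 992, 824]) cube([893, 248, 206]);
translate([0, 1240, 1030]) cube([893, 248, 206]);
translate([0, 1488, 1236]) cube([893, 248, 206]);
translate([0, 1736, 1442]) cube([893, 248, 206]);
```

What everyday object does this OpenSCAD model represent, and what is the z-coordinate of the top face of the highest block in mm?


A staircase. The total rise is 1648 mm.

8 identical blocks, each offset up and back from the previous — a staircase. Each step is 206 mm tall and there are 8 of them, so the total rise is 8 × 206 = 1648 mm.


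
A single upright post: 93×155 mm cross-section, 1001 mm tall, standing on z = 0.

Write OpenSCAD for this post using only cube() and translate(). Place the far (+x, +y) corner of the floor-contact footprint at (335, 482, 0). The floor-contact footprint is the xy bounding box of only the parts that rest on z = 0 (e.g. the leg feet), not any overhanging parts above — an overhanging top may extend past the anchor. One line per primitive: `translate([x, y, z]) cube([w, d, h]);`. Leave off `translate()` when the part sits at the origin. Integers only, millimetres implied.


translate([242, 327, 0]) cube([93, 155, 1001]);


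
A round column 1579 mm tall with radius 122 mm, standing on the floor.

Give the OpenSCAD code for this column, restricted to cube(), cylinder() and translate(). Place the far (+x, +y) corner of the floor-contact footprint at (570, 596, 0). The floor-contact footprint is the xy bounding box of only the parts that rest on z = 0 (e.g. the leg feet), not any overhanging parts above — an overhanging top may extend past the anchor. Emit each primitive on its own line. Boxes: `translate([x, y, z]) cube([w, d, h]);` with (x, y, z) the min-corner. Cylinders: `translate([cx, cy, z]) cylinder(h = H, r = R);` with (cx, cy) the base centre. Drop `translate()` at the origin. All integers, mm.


translate([448, 474, 0]) cylinder(h = 1579, r = 122);


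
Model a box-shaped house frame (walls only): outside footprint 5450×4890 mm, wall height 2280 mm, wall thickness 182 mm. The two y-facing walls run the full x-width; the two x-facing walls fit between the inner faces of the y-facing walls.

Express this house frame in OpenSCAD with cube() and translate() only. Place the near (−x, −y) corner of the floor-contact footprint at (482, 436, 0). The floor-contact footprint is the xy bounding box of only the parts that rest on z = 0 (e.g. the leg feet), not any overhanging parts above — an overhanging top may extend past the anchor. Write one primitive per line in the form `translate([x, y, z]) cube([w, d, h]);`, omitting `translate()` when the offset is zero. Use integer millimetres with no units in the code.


translate([482, 436, 0]) cube([5450, 182, 2280]);
translate([482, 5144, 0]) cube([5450, 182, 2280]);
translate([482, 618, 0]) cube([182, 4526, 2280]);
translate([5750, 618, 0]) cube([182, 4526, 2280]);


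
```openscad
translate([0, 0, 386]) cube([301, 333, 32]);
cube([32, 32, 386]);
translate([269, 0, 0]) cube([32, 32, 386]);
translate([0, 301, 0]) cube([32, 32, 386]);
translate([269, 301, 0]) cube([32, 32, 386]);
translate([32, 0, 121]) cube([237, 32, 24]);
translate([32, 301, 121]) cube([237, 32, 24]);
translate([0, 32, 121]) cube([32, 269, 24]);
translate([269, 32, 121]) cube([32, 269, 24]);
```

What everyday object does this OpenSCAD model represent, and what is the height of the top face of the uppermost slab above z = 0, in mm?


A stool. The seat height is 418 mm.

A 301×333×32 slab at z = 386 on four corner posts — a stool. The seat top is 386 + 32 = 418 mm.


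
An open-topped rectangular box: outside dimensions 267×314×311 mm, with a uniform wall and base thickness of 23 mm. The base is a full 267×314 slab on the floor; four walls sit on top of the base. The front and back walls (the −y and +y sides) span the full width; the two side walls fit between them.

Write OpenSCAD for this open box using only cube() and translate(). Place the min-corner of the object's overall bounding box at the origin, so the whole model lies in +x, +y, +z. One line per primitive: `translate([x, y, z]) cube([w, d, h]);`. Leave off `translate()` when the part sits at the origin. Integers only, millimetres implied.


cube([267, 314, 23]);
translate([0, 0, 23]) cube([267, 23, 288]);
translate([0, 291, 23]) cube([267, 23, 288]);
translate([0, 23, 23]) cube([23, 268, 288]);
translate([244, 23, 23]) cube([23, 268, 288]);


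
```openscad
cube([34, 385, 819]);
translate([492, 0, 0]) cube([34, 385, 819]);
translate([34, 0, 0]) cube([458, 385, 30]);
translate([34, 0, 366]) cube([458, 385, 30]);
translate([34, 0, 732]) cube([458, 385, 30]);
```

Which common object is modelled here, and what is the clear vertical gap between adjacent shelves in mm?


A bookshelf. The clear shelf gap is 336 mm.

Two tall side panels with 3 horizontal boards between them — a bookshelf. The first two shelf undersides are at z = 0 and z = 366; with shelf thickness 30, the clear gap is 366 − 0 − 30 = 336 mm.


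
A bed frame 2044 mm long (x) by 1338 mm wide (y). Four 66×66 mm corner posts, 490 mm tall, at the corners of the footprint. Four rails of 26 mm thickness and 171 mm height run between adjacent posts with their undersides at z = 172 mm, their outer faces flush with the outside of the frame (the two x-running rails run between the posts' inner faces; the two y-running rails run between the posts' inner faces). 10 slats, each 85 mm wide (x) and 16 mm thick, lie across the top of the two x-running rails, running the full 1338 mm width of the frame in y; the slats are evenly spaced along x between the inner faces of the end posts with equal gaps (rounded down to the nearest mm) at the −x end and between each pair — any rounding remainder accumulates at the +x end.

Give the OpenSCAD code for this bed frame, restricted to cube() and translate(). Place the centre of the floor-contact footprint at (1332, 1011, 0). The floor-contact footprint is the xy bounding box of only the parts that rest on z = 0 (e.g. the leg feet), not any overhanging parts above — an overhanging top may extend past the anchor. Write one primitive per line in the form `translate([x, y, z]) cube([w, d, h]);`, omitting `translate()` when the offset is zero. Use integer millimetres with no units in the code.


translate([310, 342, 0]) cube([66, 66, 490]);
translate([310, 1614, 0]) cube([66, 66, 490]);
translate([2288, 342, 0]) cube([66, 66, 490]);
translate([2288, 1614, 0]) cube([66, 66, 490]);
translate([376, 342, 172]) cube([1912, 26, 171]);
translate([376, 1654, 172]) cube([1912, 26, 171]);
translate([310, 408, 172]) cube([26, 1206, 171]);
translate([2328, 408, 172]) cube([26, 1206, 171]);
translate([472, 342, 343]) cube([85, 1338, 16]);
translate([653, 342, 343]) cube([85, 1338, 16]);
translate([834, 342, 343]) cube([85, 1338, 16]);
translate([1015, 342, 343]) cube([85, 1338, 16]);
translate([1196, 342, 343]) cube([85, 1338, 16]);
translate([1377, 342, 343]) cube([85, 1338, 16]);
translate([1558, 342, 343]) cube([85, 1338, 16]);
translate([1739, 342, 343]) cube([85, 1338, 16]);
translate([1920, 342, 343]) cube([85, 1338, 16]);
translate([2101, 342, 343]) cube([85, 1338, 16]);


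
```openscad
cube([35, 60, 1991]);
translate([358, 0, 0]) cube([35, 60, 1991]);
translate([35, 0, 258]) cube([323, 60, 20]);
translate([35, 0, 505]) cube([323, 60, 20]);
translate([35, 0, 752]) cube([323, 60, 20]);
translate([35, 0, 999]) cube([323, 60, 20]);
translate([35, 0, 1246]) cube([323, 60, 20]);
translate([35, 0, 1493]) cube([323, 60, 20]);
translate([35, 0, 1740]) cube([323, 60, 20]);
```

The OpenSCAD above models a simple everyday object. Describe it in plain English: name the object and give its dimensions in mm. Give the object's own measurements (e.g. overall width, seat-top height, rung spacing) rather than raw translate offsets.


A straight ladder. Two 35×60 mm vertical rails, 1991 mm tall, stand 393 mm apart (outside-to-outside) with their front faces coplanar on the −y side. 7 rungs, each 60 mm deep and 20 mm tall, span between the inner faces of the rails, front faces flush with the rails. The lowest rung's underside is at z = 258 mm and rungs are spaced 247 mm apart (underside to underside).


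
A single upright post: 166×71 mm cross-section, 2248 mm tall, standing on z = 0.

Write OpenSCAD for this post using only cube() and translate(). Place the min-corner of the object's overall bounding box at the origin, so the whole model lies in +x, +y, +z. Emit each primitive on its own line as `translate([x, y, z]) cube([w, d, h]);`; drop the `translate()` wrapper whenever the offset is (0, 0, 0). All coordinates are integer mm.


cube([166, 71, 2248]);


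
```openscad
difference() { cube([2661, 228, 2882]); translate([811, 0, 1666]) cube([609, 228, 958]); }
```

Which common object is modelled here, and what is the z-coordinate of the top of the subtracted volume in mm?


A wall with a window opening. The window head height is 2624 mm.

A wall with a rectangular opening subtracted — a window. Sill at z = 1666, opening 958 mm tall, so the head is at 1666 + 958 = 2624 mm.


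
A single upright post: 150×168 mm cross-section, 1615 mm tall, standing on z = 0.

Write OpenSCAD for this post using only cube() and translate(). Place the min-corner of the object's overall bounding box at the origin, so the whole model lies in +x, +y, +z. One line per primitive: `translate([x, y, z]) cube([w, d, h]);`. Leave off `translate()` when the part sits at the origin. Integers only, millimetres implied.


cube([150, 168, 1615]);


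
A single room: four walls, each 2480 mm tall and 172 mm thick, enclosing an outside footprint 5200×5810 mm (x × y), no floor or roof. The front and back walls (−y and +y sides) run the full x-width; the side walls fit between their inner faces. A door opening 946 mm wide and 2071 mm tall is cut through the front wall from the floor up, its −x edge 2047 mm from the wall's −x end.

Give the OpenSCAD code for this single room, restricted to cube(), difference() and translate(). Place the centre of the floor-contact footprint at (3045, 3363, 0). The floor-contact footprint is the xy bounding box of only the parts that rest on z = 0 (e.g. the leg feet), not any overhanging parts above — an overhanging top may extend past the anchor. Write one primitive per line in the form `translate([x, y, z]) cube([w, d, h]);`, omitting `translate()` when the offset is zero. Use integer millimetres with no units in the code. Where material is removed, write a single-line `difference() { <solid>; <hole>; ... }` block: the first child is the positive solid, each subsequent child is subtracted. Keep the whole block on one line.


difference() { translate([445, 458, 0]) cube([5200, 172, 2480]); translate([2492, 458, 0]) cube([946, 172, 2071]); }
translate([445, 6096, 0]) cube([5200, 172, 2480]);
translate([445, 630, 0]) cube([172, 5466, 2480]);
translate([5473, 630, 0]) cube([172, 5466, 2480]);


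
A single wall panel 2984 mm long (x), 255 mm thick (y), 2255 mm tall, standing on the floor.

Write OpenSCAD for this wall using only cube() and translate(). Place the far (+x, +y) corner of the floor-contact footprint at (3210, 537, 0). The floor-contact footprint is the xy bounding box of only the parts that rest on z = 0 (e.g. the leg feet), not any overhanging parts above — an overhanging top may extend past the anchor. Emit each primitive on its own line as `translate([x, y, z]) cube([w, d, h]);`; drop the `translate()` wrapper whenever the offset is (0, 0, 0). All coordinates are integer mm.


translate([226, 282, 0]) cube([2984, 255, 2255]);


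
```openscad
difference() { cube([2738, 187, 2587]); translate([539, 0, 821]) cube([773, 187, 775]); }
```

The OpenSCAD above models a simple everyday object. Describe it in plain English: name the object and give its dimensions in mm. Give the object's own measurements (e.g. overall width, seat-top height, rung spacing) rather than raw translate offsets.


A wall 2738 mm long (x), 187 mm thick (y), 2587 mm tall, with a rectangular window opening cut through it. The opening is 773 mm wide and 775 mm tall; its sill is at z = 821 mm and its near (−x) edge is 539 mm from the wall's −x end. The opening passes through the full wall thickness.


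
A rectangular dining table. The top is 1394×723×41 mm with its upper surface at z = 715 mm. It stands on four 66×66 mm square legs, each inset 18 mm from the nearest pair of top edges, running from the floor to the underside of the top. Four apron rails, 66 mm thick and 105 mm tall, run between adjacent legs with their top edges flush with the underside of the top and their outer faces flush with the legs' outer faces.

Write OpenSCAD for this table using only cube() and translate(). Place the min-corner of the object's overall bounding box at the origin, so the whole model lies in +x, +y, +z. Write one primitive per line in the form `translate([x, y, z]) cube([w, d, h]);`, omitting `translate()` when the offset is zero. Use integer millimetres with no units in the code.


// leg_h = 715 - 41 = 674
// apron z = 674 - 105 = 569
translate([0, 0, 674]) cube([1394, 723, 41]);
translate([18, 18, 0]) cube([66, 66, 674]);
translate([1310, 18, 0]) cube([66, 66, 674]);
translate([18, 639, 0]) cube([66, 66, 674]);
translate([1310, 639, 0]) cube([66, 66, 674]);
translate([84, 18, 569]) cube([1226, 66, 105]);
translate([84, 639, 569]) cube([1226, 66, 105]);
translate([18, 84, 569]) cube([66, 555, 105]);
translate([1310, 84, 569]) cube([66, 555, 105]);


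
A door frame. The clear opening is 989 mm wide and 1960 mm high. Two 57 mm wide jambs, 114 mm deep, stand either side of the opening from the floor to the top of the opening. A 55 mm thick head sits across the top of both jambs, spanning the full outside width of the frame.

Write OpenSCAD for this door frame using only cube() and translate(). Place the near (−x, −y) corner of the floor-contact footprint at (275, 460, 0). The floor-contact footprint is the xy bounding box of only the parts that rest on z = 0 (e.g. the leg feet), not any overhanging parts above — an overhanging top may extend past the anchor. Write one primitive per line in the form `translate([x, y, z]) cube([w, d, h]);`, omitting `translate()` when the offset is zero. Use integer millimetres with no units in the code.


translate([275, 460, 0]) cube([57, 114, 1960]);
translate([1321, 460, 0]) cube([57, 114, 1960]);
translate([275, 460, 1960]) cube([1103, 114, 55]);


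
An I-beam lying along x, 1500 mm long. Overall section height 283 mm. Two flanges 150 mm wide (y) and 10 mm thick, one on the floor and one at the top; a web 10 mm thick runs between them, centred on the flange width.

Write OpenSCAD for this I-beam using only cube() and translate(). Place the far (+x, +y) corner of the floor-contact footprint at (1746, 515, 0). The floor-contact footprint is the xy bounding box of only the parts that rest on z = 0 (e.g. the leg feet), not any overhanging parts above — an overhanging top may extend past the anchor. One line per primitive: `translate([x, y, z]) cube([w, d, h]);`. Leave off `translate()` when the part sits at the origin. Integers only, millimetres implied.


translate([246, 365, 0]) cube([1500, 150, 10]);
translate([246, 435, 10]) cube([1500, 10, 263]);
translate([246, 365, 273]) cube([1500, 150, 10]);


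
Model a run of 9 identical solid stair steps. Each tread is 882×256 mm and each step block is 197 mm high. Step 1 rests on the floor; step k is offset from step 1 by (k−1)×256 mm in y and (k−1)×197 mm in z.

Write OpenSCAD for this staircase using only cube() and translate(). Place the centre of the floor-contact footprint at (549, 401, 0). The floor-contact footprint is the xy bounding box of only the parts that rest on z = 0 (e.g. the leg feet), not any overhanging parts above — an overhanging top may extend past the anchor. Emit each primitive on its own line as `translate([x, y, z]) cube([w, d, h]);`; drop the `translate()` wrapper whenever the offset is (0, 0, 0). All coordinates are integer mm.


translate([108, 273, 0]) cube([882, 256, 197]);
translate([108, 529, 197]) cube([882, 256, 197]);
translate([108, 785, 394]) cube([882, 256, 197]);
translate([108, 1041, 591]) cube([882, 256, 197]);
translate([108, 1297, 788]) cube([882, 256, 197]);
translate([108, 1553, 985]) cube([882, 256, 197]);
translate([108, 1809, 1182]) cube([882, 256, 197]);
translate([108, 2065, 1379]) cube([882, 256, 197]);
translate([108, 2321, 1576]) cube([882, 256, 197]);


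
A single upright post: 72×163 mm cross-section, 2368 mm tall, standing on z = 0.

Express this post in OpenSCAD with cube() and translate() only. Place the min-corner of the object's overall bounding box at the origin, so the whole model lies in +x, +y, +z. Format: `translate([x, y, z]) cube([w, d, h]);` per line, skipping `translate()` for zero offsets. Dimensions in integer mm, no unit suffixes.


cube([72, 163, 2368]);


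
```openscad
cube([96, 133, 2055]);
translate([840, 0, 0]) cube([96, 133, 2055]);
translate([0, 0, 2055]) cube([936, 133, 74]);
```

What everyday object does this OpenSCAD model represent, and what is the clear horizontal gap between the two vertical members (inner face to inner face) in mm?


A door frame. The clear opening width is 744 mm.

Two 2055 mm tall posts with a header on top — a door frame. The left jamb is 96 mm wide at x = 0; the right jamb starts at x = 840. The clear opening is 840 − 96 = 744 mm.


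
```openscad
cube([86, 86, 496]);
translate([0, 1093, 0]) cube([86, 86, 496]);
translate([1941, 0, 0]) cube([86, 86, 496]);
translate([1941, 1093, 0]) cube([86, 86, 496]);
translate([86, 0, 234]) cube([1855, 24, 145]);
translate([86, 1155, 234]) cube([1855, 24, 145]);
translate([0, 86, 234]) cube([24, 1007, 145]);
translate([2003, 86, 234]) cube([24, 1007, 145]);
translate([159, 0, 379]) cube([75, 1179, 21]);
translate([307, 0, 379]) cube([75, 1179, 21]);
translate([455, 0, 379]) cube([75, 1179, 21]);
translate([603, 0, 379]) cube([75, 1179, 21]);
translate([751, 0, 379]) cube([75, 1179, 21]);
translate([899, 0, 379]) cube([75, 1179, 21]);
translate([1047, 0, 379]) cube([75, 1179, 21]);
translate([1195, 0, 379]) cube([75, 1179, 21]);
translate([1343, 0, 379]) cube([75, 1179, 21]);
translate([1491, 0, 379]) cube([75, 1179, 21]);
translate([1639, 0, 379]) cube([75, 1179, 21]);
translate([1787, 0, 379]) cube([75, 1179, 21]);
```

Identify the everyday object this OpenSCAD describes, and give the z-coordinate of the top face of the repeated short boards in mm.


A bed frame. The slat-top height is 400 mm.

Four posts, four rails, and a row of slats — a bed frame. Slats sit on the rails at z = 234 + 145 = 379; with slat thickness 21, the top is 400 mm.


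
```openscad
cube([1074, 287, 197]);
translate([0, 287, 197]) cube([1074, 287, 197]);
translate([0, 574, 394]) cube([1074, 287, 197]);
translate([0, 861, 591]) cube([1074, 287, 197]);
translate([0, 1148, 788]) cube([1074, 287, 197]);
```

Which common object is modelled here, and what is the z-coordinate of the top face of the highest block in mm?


A staircase. The total rise is 985 mm.

5 identical blocks, each offset up and back from the previous — a staircase. Each step is 197 mm tall and there are 5 of them, so the total rise is 5 × 197 = 985 mm.


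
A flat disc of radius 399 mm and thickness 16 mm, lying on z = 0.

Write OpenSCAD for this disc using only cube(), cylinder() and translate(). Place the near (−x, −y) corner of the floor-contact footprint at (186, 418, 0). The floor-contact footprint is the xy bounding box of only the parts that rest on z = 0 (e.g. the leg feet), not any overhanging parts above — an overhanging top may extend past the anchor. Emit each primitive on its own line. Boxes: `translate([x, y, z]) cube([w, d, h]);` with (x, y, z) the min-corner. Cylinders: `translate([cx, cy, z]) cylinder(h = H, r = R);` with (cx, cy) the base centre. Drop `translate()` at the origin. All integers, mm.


translate([585, 817, 0]) cylinder(h = 16, r = 399);


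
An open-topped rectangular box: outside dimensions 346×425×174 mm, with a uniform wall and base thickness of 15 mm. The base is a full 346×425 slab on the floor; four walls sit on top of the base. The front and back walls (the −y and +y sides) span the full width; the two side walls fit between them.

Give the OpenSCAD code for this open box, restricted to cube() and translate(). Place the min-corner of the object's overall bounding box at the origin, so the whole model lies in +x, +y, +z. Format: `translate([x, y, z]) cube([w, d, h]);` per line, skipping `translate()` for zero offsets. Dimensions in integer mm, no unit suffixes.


cube([346, 425, 15]);
translate([0, 0, 15]) cube([346, 15, 159]);
translate([0, 410, 15]) cube([346, 15, 159]);
translate([0, 15, 15]) cube([15, 395, 159]);
translate([331, 15, 15]) cube([15, 395, 159]);


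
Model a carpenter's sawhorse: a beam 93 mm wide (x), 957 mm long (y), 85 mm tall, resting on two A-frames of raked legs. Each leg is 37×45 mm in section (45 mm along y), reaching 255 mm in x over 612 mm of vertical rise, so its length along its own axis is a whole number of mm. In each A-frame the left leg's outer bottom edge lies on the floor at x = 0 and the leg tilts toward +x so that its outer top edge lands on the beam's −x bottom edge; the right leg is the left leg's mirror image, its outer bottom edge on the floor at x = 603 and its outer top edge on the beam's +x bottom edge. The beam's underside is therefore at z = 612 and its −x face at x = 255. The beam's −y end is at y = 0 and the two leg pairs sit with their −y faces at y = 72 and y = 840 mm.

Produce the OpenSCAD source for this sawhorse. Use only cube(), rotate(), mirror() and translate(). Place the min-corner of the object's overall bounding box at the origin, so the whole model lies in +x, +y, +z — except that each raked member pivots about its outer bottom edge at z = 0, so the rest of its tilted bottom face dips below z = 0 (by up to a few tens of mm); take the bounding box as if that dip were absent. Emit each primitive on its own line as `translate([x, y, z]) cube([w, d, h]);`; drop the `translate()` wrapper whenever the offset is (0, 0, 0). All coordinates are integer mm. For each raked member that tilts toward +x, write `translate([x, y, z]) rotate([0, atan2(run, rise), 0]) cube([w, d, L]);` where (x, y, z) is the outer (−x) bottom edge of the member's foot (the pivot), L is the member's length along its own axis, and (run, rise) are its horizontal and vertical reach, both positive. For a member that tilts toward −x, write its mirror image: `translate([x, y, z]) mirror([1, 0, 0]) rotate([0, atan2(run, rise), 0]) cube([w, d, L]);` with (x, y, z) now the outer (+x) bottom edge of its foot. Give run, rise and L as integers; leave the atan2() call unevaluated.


// leg length = √(255² + 612²) = 663
// right-leg outer foot x = 2·255 + 93 = 603
// beam min-corner = (255, 0, 612)
translate([255, 0, 612]) cube([93, 957, 85]);
translate([0, 72, 0]) rotate([0, atan2(255, 612), 0]) cube([37, 45, 663]);
translate([603, 72, 0]) mirror([1, 0, 0]) rotate([0, atan2(255, 612), 0]) cube([37, 45, 663]);
translate([0, 840, 0]) rotate([0, atan2(255, 612), 0]) cube([37, 45, 663]);
translate([603, 840, 0]) mirror([1, 0, 0]) rotate([0, atan2(255, 612), 0]) cube([37, 45, 663]);


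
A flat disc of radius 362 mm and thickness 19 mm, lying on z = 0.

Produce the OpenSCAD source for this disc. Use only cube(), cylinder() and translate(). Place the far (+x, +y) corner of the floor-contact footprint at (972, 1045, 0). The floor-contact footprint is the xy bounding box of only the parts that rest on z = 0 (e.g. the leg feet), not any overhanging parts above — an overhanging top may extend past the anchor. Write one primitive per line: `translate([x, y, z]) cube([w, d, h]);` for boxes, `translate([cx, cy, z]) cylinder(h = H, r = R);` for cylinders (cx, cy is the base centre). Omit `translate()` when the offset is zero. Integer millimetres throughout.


translate([610, 683, 0]) cylinder(h = 19, r = 362);


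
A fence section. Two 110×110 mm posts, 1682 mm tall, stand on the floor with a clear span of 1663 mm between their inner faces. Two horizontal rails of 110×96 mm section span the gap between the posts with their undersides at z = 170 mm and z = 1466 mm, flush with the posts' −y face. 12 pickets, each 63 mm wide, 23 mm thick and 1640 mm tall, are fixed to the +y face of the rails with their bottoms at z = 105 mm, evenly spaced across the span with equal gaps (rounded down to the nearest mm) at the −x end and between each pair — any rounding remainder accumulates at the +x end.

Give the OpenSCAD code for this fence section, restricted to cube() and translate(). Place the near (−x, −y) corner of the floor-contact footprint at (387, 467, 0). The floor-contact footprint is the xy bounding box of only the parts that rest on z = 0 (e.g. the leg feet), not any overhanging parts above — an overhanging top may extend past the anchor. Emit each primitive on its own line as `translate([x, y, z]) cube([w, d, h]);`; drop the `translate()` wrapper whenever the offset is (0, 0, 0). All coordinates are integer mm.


translate([387, 467, 0]) cube([110, 110, 1682]);
translate([2160, 467, 0]) cube([110, 110, 1682]);
translate([497, 467, 170]) cube([1663, 110, 96]);
translate([497, 467, 1466]) cube([1663, 110, 96]);
translate([566, 577, 105]) cube([63, 23, 1640]);
translate([698, 577, 105]) cube([63, 23, 1640]);
translate([830, 577, 105]) cube([63, 23, 1640]);
translate([962, 577, 105]) cube([63, 23, 1640]);
translate([1094, 577, 105]) cube([63, 23, 1640]);
translate([1226, 577, 105]) cube([63, 23, 1640]);
translate([1358, 577, 105]) cube([63, 23, 1640]);
translate([1490, 577, 105]) cube([63, 23, 1640]);
translate([1622, 577, 105]) cube([63, 23, 1640]);
translate([1754, 577, 105]) cube([63, 23, 1640]);
translate([1886, 577, 105]) cube([63, 23, 1640]);
translate([2018, 577, 105]) cube([63, 23, 1640]);
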